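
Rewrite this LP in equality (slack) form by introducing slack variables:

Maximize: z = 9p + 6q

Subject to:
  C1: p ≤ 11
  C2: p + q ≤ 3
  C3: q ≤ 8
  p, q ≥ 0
max z = 9p + 6q

s.t.
  p + s1 = 11
  p + q + s2 = 3
  q + s3 = 8
  p, q, s1, s2, s3 ≥ 0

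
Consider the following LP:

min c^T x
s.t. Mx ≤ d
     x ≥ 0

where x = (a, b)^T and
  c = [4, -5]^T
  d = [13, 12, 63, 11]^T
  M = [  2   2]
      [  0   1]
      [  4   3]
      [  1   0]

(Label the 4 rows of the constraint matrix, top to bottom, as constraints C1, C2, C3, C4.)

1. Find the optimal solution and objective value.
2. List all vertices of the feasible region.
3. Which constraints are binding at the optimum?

1. a = 0, b = 6.5, z = -32.5
2. (0, 0), (6.5, 0), (0, 6.5)
3. C1, a ≥ 0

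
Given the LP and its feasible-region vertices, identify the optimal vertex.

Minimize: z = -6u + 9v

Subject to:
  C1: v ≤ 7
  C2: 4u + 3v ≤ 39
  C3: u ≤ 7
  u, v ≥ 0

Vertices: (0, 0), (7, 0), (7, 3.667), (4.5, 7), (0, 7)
Evaluating z = -6u + 9v at each vertex:
  (0, 0): z = 0
  (7, 0): z = -42
  (7, 3.667): z = -9
  (4.5, 7): z = 36
  (0, 7): z = 63

The smallest value is z = -42, attained at (7, 0).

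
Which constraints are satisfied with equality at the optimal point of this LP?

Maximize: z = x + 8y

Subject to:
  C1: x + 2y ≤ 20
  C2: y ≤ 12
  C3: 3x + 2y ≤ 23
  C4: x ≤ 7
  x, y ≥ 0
Optimal: x = 0, y = 10
Slack at optimum:
  C1: slack = 0 (binding)
  C2: slack = 2
  C3: slack = 3
  C4: slack = 7
  x ≥ 0: x = 0 (binding)
  y ≥ 0: y = 10
Binding constraints: C1, x ≥ 0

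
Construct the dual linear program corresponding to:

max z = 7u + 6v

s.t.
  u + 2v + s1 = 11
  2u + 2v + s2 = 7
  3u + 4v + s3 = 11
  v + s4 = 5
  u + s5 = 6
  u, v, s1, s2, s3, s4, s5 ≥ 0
Minimize: z = 11y1 + 7y2 + 11y3 + 5y4 + 6y5

Subject to:
  C1: -y1 - 2y2 - 3y3 - y5 ≤ -7
  C2: -2y1 - 2y2 - 4y3 - y4 ≤ -6
  y1, y2, y3, y4, y5 ≥ 0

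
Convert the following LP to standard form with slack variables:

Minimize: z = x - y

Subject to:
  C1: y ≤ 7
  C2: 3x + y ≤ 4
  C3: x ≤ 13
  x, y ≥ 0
min z = x - y

s.t.
  y + s1 = 7
  3x + y + s2 = 4
  x + s3 = 13
  x, y, s1, s2, s3 ≥ 0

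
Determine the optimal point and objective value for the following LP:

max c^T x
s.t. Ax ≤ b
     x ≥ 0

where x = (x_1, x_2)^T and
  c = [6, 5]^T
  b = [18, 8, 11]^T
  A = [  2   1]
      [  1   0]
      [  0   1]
Each vertex is the intersection of two constraint boundaries that also satisfies all remaining constraints:
  x_1 = 0 and x_2 = 0 → (0, 0)
  x_1 = 8 and x_2 = 0 → (8, 0)
  2x_1 + x_2 = 18 and x_1 = 8 → (8, 2)
  2x_1 + x_2 = 18 and x_2 = 11 → (3.5, 11)
  x_2 = 11 and x_1 = 0 → (0, 11)

Evaluating z = 6x_1 + 5x_2 at each vertex:
  (0, 0): z = 0
  (8, 0): z = 48
  (8, 2): z = 58
  (3.5, 11): z = 76
  (0, 11): z = 55

The maximum is at (3.5, 11) with z = 76.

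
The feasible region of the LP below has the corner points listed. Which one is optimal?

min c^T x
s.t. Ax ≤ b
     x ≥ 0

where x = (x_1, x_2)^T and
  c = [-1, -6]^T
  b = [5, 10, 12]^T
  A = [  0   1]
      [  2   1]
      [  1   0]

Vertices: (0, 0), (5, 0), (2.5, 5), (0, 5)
Evaluating z = -x_1 - 6x_2 at each vertex:
  (0, 0): z = 0
  (5, 0): z = -5
  (2.5, 5): z = -32.5
  (0, 5): z = -30

The smallest value is z = -32.5, attained at (2.5, 5).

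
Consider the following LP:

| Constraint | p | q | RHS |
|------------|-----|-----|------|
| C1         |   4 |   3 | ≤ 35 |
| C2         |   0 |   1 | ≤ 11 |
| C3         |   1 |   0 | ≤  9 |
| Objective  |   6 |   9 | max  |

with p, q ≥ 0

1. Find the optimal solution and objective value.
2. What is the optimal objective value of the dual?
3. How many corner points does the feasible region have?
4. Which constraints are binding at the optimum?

1. p = 0.5, q = 11, z = 102
2. 102 (by strong duality, equal to the primal optimum)
3. 4
4. C1, C2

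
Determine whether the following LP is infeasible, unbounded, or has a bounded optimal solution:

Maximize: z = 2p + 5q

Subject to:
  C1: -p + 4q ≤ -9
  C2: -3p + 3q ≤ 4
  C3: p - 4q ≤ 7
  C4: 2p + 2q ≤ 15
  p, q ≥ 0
C3 requires p - 4q ≤ 7, while C1 (-p + 4q ≤ -9) is equivalent to p - 4q ≥ 9. Together they would need 9 ≤ p - 4q ≤ 7, which is impossible since 9 > 7. No point satisfies all constraints.

Infeasible: no point satisfies all constraints simultaneously.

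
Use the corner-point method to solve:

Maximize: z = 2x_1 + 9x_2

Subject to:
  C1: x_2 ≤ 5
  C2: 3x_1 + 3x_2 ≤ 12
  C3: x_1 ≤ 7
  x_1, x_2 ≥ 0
Each vertex is the intersection of two constraint boundaries that also satisfies all remaining constraints:
  x_1 = 0 and x_2 = 0 → (0, 0)
  3x_1 + 3x_2 = 12 and x_2 = 0 → (4, 0)
  3x_1 + 3x_2 = 12 and x_1 = 0 → (0, 4)

Evaluating z = 2x_1 + 9x_2 at each vertex:
  (0, 0): z = 0
  (4, 0): z = 8
  (0, 4): z = 36

The maximum is at (0, 4) with z = 36.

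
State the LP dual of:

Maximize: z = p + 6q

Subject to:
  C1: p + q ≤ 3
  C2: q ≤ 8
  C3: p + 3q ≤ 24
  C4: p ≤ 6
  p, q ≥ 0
Minimize: z = 3y1 + 8y2 + 24y3 + 6y4

Subject to:
  C1: -y1 - y3 - y4 ≤ -1
  C2: -y1 - y2 - 3y3 ≤ -6
  y1, y2, y3, y4 ≥ 0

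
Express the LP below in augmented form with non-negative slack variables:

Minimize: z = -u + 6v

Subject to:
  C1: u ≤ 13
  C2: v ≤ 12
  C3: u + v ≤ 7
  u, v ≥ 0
min z = -u + 6v

s.t.
  u + s1 = 13
  v + s2 = 12
  u + v + s3 = 7
  u, v, s1, s2, s3 ≥ 0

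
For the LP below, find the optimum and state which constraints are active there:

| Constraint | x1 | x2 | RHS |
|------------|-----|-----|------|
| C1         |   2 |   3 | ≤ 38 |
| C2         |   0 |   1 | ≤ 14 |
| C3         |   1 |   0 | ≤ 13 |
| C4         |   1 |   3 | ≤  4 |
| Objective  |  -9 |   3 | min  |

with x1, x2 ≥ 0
Optimal: x1 = 4, x2 = 0
Slack at optimum:
  C1: slack = 30
  C2: slack = 14
  C3: slack = 9
  C4: slack = 0 (binding)
  x1 ≥ 0: x1 = 4
  x2 ≥ 0: x2 = 0 (binding)
Binding constraints: C4, x2 ≥ 0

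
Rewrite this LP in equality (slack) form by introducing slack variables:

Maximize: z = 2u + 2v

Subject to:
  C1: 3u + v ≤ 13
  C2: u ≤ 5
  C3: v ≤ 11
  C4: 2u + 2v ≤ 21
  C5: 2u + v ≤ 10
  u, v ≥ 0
max z = 2u + 2v

s.t.
  3u + v + s1 = 13
  u + s2 = 5
  v + s3 = 11
  2u + 2v + s4 = 21
  2u + v + s5 = 10
  u, v, s1, s2, s3, s4, s5 ≥ 0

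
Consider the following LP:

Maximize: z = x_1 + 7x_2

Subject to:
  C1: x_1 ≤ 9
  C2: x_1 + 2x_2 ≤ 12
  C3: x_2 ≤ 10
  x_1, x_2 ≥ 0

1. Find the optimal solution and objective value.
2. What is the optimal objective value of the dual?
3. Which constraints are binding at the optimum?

1. x_1 = 0, x_2 = 6, z = 42
2. 42 (by strong duality, equal to the primal optimum)
3. C2, x_1 ≥ 0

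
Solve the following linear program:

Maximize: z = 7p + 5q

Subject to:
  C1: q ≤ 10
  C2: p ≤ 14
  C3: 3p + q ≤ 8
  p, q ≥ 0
p = 0, q = 8, z = 40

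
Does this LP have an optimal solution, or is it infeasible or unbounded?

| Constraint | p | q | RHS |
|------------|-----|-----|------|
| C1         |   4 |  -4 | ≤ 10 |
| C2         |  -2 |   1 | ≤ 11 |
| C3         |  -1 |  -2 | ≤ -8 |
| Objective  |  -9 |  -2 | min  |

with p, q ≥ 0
Feasible point: (0, 4) satisfies every constraint, so the LP is feasible.
Direction d = (1, 1): for each constraint row a, a·d ≤ 0 —
  (4)(1) + (-4)(1) = 0 ≤ 0
  (-2)(1) + (1)(1) = -1 ≤ 0
  (-1)(1) + (-2)(1) = -3 ≤ 0
and d ≥ 0, so (0, 4) + t·d stays feasible for every t ≥ 0. Along this ray z = -9p - 2q changes by -11 per unit t, so z → −∞.

Unbounded — the objective can decrease without bound over the feasible region.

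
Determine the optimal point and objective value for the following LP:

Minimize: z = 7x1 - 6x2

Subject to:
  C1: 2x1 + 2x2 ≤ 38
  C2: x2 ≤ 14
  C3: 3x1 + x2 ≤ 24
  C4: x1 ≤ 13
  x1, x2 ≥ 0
Each vertex is the intersection of two constraint boundaries that also satisfies all remaining constraints:
  x1 = 0 and x2 = 0 → (0, 0)
  3x1 + x2 = 24 and x2 = 0 → (8, 0)
  x2 = 14 and 3x1 + x2 = 24 → (3.333, 14)
  x2 = 14 and x1 = 0 → (0, 14)

Evaluating z = 7x1 - 6x2 at each vertex:
  (0, 0): z = 0
  (8, 0): z = 56
  (3.333, 14): z = -60.67
  (0, 14): z = -84

The minimum is at (0, 14) with z = -84.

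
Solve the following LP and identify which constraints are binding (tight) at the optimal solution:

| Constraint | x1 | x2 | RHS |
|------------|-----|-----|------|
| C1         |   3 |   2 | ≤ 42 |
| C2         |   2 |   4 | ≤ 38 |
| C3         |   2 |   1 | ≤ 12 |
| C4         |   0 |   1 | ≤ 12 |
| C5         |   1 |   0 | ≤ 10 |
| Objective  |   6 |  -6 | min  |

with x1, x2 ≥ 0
Optimal: x1 = 0, x2 = 9.5
Binding: C2, x1 ≥ 0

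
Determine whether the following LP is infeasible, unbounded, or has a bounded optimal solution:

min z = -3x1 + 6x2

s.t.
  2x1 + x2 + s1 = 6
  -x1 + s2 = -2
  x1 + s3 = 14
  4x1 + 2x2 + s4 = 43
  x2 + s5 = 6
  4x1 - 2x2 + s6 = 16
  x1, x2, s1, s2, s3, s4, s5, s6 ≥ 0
The point (3, 0) satisfies every constraint, so the LP is feasible; the constraints give x1 ≤ 14 and x2 ≤ 6, which with x1, x2 ≥ 0 keep the feasible region inside a bounded box. A feasible, bounded LP attains a finite optimum at a vertex.

Evaluating z = -3x1 + 6x2 at each vertex:
  (2, 0): z = -6
  (3, 0): z = -9
  (2, 2): z = 6

Feasible with finite optimum z* = -9 at (3, 0).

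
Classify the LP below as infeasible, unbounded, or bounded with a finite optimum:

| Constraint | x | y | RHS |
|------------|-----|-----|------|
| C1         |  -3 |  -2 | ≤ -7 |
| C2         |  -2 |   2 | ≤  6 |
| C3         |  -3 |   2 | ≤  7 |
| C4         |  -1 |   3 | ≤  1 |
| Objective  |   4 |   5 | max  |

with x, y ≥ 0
Feasible point: (2, 1) satisfies every constraint, so the LP is feasible.
Direction d = (1, 0): for each constraint row a, a·d ≤ 0 —
  (-3)(1) + (-2)(0) = -3 ≤ 0
  (-2)(1) + (2)(0) = -2 ≤ 0
  (-3)(1) + (2)(0) = -3 ≤ 0
  (-1)(1) + (3)(0) = -1 ≤ 0
and d ≥ 0, so (2, 1) + t·d stays feasible for every t ≥ 0. Along this ray z = 4x + 5y changes by 4 per unit t, so z → +∞.

Unbounded: there is a feasible ray along which z → +∞.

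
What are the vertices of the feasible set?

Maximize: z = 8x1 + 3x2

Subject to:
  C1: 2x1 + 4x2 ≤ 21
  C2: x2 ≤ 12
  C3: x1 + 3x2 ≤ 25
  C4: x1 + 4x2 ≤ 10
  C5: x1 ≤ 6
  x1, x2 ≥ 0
Each vertex is the intersection of two constraint boundaries that also satisfies all remaining constraints:
  x1 = 0 and x2 = 0 → (0, 0)
  x1 = 6 and x2 = 0 → (6, 0)
  x1 + 4x2 = 10 and x1 = 6 → (6, 1)
  x1 + 4x2 = 10 and x1 = 0 → (0, 2.5)

Vertices: (0, 0), (6, 0), (6, 1), (0, 2.5)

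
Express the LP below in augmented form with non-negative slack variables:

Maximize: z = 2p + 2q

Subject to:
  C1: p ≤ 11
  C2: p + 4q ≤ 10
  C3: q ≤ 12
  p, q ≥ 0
max z = 2p + 2q

s.t.
  p + s1 = 11
  p + 4q + s2 = 10
  q + s3 = 12
  p, q, s1, s2, s3 ≥ 0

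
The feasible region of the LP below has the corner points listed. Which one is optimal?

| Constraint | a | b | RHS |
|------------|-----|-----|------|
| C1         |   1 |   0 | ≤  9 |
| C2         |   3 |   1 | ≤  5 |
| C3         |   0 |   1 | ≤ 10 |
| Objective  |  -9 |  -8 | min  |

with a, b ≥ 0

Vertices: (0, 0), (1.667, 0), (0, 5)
Evaluating z = -9a - 8b at each vertex:
  (0, 0): z = 0
  (1.667, 0): z = -15
  (0, 5): z = -40

The smallest value is z = -40, attained at (0, 5).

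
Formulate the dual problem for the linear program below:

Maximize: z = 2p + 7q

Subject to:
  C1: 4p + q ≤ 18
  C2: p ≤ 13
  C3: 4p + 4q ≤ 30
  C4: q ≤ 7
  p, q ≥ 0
Minimize: z = 18y1 + 13y2 + 30y3 + 7y4

Subject to:
  C1: -4y1 - y2 - 4y3 ≤ -2
  C2: -y1 - 4y3 - y4 ≤ -7
  y1, y2, y3, y4 ≥ 0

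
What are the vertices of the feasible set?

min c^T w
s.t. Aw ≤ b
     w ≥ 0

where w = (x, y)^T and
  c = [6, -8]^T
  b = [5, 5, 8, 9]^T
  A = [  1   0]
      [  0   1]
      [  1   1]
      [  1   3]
Each vertex is the intersection of two constraint boundaries that also satisfies all remaining constraints:
  x = 0 and y = 0 → (0, 0)
  x = 5 and y = 0 → (5, 0)
  x = 5 and x + 3y = 9 → (5, 1.333)
  x + 3y = 9 and x = 0 → (0, 3)

Vertices: (0, 0), (5, 0), (5, 1.333), (0, 3)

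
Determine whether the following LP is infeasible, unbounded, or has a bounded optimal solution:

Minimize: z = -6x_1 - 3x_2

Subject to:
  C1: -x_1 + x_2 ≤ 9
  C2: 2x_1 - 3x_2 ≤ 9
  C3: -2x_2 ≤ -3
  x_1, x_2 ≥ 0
Feasible point: (0, 2) satisfies every constraint, so the LP is feasible.
Direction d = (1, 1): for each constraint row a, a·d ≤ 0 —
  (-1)(1) + (1)(1) = 0 ≤ 0
  (2)(1) + (-3)(1) = -1 ≤ 0
  (0)(1) + (-2)(1) = -2 ≤ 0
and d ≥ 0, so (0, 2) + t·d stays feasible for every t ≥ 0. Along this ray z = -6x_1 - 3x_2 changes by -9 per unit t, so z → −∞.

Unbounded — the objective can decrease without bound over the feasible region.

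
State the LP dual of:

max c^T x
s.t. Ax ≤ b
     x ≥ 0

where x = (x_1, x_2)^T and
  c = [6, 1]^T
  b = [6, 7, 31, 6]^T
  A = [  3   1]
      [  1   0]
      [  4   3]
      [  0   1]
Minimize: z = 6y1 + 7y2 + 31y3 + 6y4

Subject to:
  C1: -3y1 - y2 - 4y3 ≤ -6
  C2: -y1 - 3y3 - y4 ≤ -1
  y1, y2, y3, y4 ≥ 0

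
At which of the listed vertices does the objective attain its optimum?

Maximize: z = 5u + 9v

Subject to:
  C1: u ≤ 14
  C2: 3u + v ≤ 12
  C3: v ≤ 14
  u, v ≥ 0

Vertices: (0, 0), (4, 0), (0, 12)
Evaluating z = 5u + 9v at each vertex:
  (0, 0): z = 0
  (4, 0): z = 20
  (0, 12): z = 108

The largest value is z = 108, attained at (0, 12).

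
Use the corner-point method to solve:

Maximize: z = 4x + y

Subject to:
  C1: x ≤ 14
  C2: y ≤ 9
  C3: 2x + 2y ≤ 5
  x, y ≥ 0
Each vertex is the intersection of two constraint boundaries that also satisfies all remaining constraints:
  x = 0 and y = 0 → (0, 0)
  2x + 2y = 5 and y = 0 → (2.5, 0)
  2x + 2y = 5 and x = 0 → (0, 2.5)

Evaluating z = 4x + y at each vertex:
  (0, 0): z = 0
  (2.5, 0): z = 10
  (0, 2.5): z = 2.5

The maximum is at (2.5, 0) with z = 10.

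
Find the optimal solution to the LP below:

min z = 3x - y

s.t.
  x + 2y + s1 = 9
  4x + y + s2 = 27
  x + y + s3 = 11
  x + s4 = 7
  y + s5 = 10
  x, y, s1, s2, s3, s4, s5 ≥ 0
Each vertex is the intersection of two constraint boundaries that also satisfies all remaining constraints:
  x = 0 and y = 0 → (0, 0)
  4x + y = 27 and y = 0 → (6.75, 0)
  x + 2y = 9 and 4x + y = 27 → (6.429, 1.286)
  x + 2y = 9 and x = 0 → (0, 4.5)

Evaluating z = 3x - y at each vertex:
  (0, 0): z = 0
  (6.75, 0): z = 20.25
  (6.429, 1.286): z = 18
  (0, 4.5): z = -4.5

The minimum is at (0, 4.5) with z = -4.5.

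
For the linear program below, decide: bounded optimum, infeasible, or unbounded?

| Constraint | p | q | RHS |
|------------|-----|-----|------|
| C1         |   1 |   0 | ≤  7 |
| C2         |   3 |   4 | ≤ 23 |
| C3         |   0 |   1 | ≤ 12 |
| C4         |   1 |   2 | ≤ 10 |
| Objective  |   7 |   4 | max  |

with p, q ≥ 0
The point (7, 0.5) satisfies every constraint, so the LP is feasible; the constraints give p ≤ 7 and q ≤ 12, which with p, q ≥ 0 keep the feasible region inside a bounded box. A feasible, bounded LP attains a finite optimum at a vertex.

Evaluating z = 7p + 4q at each vertex:
  (0, 0): z = 0
  (7, 0): z = 49
  (7, 0.5): z = 51
  (3, 3.5): z = 35
  (0, 5): z = 20

Feasible with finite optimum z* = 51 at (7, 0.5).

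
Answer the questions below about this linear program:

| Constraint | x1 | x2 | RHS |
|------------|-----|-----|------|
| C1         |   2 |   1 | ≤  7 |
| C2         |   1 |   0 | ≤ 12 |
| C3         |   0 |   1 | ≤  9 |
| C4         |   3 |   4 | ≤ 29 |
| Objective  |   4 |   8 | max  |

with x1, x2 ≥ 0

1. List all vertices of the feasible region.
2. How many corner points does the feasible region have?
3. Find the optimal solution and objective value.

1. (0, 0), (3.5, 0), (0, 7)
2. 3
3. x1 = 0, x2 = 7, z = 56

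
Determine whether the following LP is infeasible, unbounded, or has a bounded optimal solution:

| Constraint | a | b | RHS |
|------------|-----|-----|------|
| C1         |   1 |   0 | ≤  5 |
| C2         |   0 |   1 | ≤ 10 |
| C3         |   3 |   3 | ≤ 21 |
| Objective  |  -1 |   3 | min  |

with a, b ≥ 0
The point (5, 0) satisfies every constraint, so the LP is feasible; the constraints give a ≤ 5 and b ≤ 10, which with a, b ≥ 0 keep the feasible region inside a bounded box. A feasible, bounded LP attains a finite optimum at a vertex.

Feasible with finite optimum z* = -5 at (5, 0).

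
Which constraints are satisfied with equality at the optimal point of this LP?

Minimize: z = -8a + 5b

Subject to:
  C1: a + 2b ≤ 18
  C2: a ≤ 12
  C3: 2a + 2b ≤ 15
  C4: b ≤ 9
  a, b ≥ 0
Optimal: a = 7.5, b = 0
Slack at optimum:
  C1: slack = 10.5
  C2: slack = 4.5
  C3: slack = 0 (binding)
  C4: slack = 9
  a ≥ 0: a = 7.5
  b ≥ 0: b = 0 (binding)
Binding constraints: C3, b ≥ 0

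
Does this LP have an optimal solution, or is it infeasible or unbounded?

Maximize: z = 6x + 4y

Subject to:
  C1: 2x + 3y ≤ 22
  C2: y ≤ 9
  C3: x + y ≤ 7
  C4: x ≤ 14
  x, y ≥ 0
The point (7, 0) satisfies every constraint, so the LP is feasible; the constraints give x ≤ 14 and y ≤ 9, which with x, y ≥ 0 keep the feasible region inside a bounded box. A feasible, bounded LP attains a finite optimum at a vertex.

Bounded optimum: z* = 42 at (7, 0).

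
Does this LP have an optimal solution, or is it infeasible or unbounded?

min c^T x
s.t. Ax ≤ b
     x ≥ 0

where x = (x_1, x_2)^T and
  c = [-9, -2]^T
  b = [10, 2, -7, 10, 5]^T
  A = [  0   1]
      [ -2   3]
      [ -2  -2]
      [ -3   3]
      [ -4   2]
Feasible point: (2, 2) satisfies every constraint, so the LP is feasible.
Direction d = (1, 0): for each constraint row a, a·d ≤ 0 —
  (0)(1) + (1)(0) = 0 ≤ 0
  (-2)(1) + (3)(0) = -2 ≤ 0
  (-2)(1) + (-2)(0) = -2 ≤ 0
  (-3)(1) + (3)(0) = -3 ≤ 0
  (-4)(1) + (2)(0) = -4 ≤ 0
and d ≥ 0, so (2, 2) + t·d stays feasible for every t ≥ 0. Along this ray z = -9x_1 - 2x_2 changes by -9 per unit t, so z → −∞.

Unbounded — the objective can decrease without bound over the feasible region.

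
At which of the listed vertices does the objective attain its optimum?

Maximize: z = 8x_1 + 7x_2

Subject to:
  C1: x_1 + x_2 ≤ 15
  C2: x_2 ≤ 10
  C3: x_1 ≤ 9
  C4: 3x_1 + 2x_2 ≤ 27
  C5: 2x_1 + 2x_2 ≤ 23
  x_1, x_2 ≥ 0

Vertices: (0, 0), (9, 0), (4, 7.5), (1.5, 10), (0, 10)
Evaluating z = 8x_1 + 7x_2 at each vertex:
  (0, 0): z = 0
  (9, 0): z = 72
  (4, 7.5): z = 84.5
  (1.5, 10): z = 82
  (0, 10): z = 70

The largest value is z = 84.5, attained at (4, 7.5).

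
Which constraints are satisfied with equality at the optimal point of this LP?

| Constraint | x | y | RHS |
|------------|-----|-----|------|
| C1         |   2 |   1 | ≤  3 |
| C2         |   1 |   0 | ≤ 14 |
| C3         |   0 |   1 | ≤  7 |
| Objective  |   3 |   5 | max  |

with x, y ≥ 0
Optimal: x = 0, y = 3
Slack at optimum:
  C1: slack = 0 (binding)
  C2: slack = 14
  C3: slack = 4
  x ≥ 0: x = 0 (binding)
  y ≥ 0: y = 3
Binding constraints: C1, x ≥ 0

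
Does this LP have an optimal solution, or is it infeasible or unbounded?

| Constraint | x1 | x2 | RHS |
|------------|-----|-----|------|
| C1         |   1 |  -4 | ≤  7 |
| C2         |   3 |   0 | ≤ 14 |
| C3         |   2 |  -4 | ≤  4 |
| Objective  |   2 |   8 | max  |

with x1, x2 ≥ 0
Feasible point: (0, 0) satisfies every constraint, so the LP is feasible.
Direction d = (0, 1): for each constraint row a, a·d ≤ 0 —
  (1)(0) + (-4)(1) = -4 ≤ 0
  (3)(0) + (0)(1) = 0 ≤ 0
  (2)(0) + (-4)(1) = -4 ≤ 0
and d ≥ 0, so (0, 0) + t·d stays feasible for every t ≥ 0. Along this ray z = 2x1 + 8x2 changes by 8 per unit t, so z → +∞.

Unbounded — the objective can increase without bound over the feasible region.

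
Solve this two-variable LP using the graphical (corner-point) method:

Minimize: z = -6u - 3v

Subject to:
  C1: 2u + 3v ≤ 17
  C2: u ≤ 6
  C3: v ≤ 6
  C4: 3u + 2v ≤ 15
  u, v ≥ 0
Each vertex is the intersection of two constraint boundaries that also satisfies all remaining constraints:
  u = 0 and v = 0 → (0, 0)
  3u + 2v = 15 and v = 0 → (5, 0)
  2u + 3v = 17 and 3u + 2v = 15 → (2.2, 4.2)
  2u + 3v = 17 and u = 0 → (0, 5.667)

Evaluating z = -6u - 3v at each vertex:
  (0, 0): z = 0
  (5, 0): z = -30
  (2.2, 4.2): z = -25.8
  (0, 5.667): z = -17

The minimum is at (5, 0) with z = -30.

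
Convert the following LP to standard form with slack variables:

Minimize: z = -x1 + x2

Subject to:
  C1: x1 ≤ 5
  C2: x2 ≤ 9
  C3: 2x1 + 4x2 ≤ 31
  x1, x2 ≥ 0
min z = -x1 + x2

s.t.
  x1 + s1 = 5
  x2 + s2 = 9
  2x1 + 4x2 + s3 = 31
  x1, x2, s1, s2, s3 ≥ 0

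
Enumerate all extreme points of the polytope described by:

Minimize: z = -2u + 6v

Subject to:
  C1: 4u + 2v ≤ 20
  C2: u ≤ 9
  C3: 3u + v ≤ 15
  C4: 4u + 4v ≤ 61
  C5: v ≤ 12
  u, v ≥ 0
Each vertex is the intersection of two constraint boundaries that also satisfies all remaining constraints:
  u = 0 and v = 0 → (0, 0)
  4u + 2v = 20 and 3u + v = 15 → (5, 0)
  4u + 2v = 20 and u = 0 → (0, 10)

Vertices: (0, 0), (5, 0), (0, 10)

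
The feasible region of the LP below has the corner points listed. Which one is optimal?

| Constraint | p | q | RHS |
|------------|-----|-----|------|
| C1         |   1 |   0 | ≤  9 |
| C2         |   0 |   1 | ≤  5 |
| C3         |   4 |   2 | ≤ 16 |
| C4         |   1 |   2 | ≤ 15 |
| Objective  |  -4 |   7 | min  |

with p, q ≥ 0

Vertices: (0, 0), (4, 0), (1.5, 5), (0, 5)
Evaluating z = -4p + 7q at each vertex:
  (0, 0): z = 0
  (4, 0): z = -16
  (1.5, 5): z = 29
  (0, 5): z = 35

The smallest value is z = -16, attained at (4, 0).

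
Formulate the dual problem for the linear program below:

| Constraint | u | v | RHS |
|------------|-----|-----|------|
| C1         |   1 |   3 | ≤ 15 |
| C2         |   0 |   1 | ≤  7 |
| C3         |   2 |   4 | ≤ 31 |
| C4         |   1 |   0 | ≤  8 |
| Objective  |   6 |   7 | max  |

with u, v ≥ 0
Minimize: z = 15y1 + 7y2 + 31y3 + 8y4

Subject to:
  C1: -y1 - 2y3 - y4 ≤ -6
  C2: -3y1 - y2 - 4y3 ≤ -7
  y1, y2, y3, y4 ≥ 0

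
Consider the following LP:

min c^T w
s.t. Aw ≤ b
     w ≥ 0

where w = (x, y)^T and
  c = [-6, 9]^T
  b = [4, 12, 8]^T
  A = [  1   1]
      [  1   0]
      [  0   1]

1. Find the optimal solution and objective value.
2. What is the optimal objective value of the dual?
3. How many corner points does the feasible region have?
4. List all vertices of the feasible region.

1. x = 4, y = 0, z = -24
2. -24 (by strong duality, equal to the primal optimum)
3. 3
4. (0, 0), (4, 0), (0, 4)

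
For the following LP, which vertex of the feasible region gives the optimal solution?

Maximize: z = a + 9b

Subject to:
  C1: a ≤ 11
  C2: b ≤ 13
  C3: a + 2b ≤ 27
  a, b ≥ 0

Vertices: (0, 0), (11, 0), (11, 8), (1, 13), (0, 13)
Evaluating z = a + 9b at each vertex:
  (0, 0): z = 0
  (11, 0): z = 11
  (11, 8): z = 83
  (1, 13): z = 118
  (0, 13): z = 117

The largest value is z = 118, attained at (1, 13).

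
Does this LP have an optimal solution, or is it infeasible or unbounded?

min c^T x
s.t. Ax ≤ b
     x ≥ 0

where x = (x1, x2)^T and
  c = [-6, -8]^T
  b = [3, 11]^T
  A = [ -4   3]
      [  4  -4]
Feasible point: (0, 0) satisfies every constraint, so the LP is feasible.
Direction d = (1, 1): for each constraint row a, a·d ≤ 0 —
  (-4)(1) + (3)(1) = -1 ≤ 0
  (4)(1) + (-4)(1) = 0 ≤ 0
and d ≥ 0, so (0, 0) + t·d stays feasible for every t ≥ 0. Along this ray z = -6x1 - 8x2 changes by -14 per unit t, so z → −∞.

Unbounded — the objective can decrease without bound over the feasible region.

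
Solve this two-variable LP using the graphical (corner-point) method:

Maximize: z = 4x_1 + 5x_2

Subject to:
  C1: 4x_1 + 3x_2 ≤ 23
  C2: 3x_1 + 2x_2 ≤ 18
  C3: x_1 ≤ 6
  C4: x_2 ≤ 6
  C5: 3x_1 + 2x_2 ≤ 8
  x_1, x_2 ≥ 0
Each vertex is the intersection of two constraint boundaries that also satisfies all remaining constraints:
  x_1 = 0 and x_2 = 0 → (0, 0)
  3x_1 + 2x_2 = 8 and x_2 = 0 → (2.667, 0)
  3x_1 + 2x_2 = 8 and x_1 = 0 → (0, 4)

Evaluating z = 4x_1 + 5x_2 at each vertex:
  (0, 0): z = 0
  (2.667, 0): z = 10.67
  (0, 4): z = 20

The maximum is at (0, 4) with z = 20.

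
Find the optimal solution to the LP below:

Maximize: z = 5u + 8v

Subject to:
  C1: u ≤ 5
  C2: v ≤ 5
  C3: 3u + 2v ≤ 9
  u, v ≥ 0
Each vertex is the intersection of two constraint boundaries that also satisfies all remaining constraints:
  u = 0 and v = 0 → (0, 0)
  3u + 2v = 9 and v = 0 → (3, 0)
  3u + 2v = 9 and u = 0 → (0, 4.5)

Evaluating z = 5u + 8v at each vertex:
  (0, 0): z = 0
  (3, 0): z = 15
  (0, 4.5): z = 36

The maximum is at (0, 4.5) with z = 36.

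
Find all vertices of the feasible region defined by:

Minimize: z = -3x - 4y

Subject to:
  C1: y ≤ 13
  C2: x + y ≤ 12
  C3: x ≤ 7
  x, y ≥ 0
Each vertex is the intersection of two constraint boundaries that also satisfies all remaining constraints:
  x = 0 and y = 0 → (0, 0)
  x = 7 and y = 0 → (7, 0)
  x + y = 12 and x = 7 → (7, 5)
  x + y = 12 and x = 0 → (0, 12)

Vertices: (0, 0), (7, 0), (7, 5), (0, 12)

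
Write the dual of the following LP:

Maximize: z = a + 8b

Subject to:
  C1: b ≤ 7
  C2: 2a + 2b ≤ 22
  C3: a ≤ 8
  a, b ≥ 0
Minimize: z = 7y1 + 22y2 + 8y3

Subject to:
  C1: -2y2 - y3 ≤ -1
  C2: -y1 - 2y2 ≤ -8
  y1, y2, y3 ≥ 0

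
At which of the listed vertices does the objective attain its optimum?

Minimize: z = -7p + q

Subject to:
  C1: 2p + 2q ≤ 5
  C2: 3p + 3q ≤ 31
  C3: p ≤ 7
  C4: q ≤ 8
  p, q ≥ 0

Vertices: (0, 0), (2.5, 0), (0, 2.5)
(2.5, 0) with z = -17.5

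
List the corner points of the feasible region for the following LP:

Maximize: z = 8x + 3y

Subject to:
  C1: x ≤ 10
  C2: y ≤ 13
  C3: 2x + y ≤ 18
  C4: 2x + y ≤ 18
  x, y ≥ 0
Each vertex is the intersection of two constraint boundaries that also satisfies all remaining constraints:
  x = 0 and y = 0 → (0, 0)
  2x + y = 18 and y = 0 → (9, 0)
  y = 13 and 2x + y = 18 → (2.5, 13)
  y = 13 and x = 0 → (0, 13)

Vertices: (0, 0), (9, 0), (2.5, 13), (0, 13)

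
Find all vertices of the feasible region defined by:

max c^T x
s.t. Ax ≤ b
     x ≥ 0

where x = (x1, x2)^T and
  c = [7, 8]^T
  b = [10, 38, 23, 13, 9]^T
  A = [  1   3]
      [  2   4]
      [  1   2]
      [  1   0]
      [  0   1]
Each vertex is the intersection of two constraint boundaries that also satisfies all remaining constraints:
  x1 = 0 and x2 = 0 → (0, 0)
  x1 + 3x2 = 10 and x2 = 0 → (10, 0)
  x1 + 3x2 = 10 and x1 = 0 → (0, 3.333)

Vertices: (0, 0), (10, 0), (0, 3.333)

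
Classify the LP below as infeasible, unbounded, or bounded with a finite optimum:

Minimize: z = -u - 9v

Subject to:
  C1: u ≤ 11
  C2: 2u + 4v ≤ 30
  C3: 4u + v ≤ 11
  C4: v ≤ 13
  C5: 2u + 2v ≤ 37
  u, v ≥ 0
The point (0, 7.5) satisfies every constraint, so the LP is feasible; the constraints give u ≤ 11 and v ≤ 13, which with u, v ≥ 0 keep the feasible region inside a bounded box. A feasible, bounded LP attains a finite optimum at a vertex.

Evaluating z = -u - 9v at each vertex:
  (0, 0): z = 0
  (2.75, 0): z = -2.75
  (1, 7): z = -64
  (0, 7.5): z = -67.5

The LP has an optimal solution: (0, 7.5) with z = -67.5.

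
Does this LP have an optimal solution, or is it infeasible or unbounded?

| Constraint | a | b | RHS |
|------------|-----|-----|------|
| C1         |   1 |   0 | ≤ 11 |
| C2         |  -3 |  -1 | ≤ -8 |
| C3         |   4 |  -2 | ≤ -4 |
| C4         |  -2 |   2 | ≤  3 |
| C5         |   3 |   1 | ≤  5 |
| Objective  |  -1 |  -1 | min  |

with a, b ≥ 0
C5 requires 3a + b ≤ 5, while C2 (-3a - b ≤ -8) is equivalent to 3a + b ≥ 8. Together they would need 8 ≤ 3a + b ≤ 5, which is impossible since 8 > 5. No point satisfies all constraints.

Infeasible: no point satisfies all constraints simultaneously.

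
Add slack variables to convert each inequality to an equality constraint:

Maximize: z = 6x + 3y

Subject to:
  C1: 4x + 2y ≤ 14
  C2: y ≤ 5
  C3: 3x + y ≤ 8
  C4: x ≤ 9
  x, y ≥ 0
max z = 6x + 3y

s.t.
  4x + 2y + s1 = 14
  y + s2 = 5
  3x + y + s3 = 8
  x + s4 = 9
  x, y, s1, s2, s3, s4 ≥ 0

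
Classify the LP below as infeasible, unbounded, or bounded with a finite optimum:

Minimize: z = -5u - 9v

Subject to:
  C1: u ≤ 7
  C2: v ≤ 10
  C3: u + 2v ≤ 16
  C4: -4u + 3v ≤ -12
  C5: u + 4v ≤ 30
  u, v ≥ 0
The point (7, 4.5) satisfies every constraint, so the LP is feasible; the constraints give u ≤ 7 and v ≤ 10, which with u, v ≥ 0 keep the feasible region inside a bounded box. A feasible, bounded LP attains a finite optimum at a vertex.

Evaluating z = -5u - 9v at each vertex:
  (3, 0): z = -15
  (7, 0): z = -35
  (7, 4.5): z = -75.5
  (6.545, 4.727): z = -75.27

The LP has an optimal solution: (7, 4.5) with z = -75.5.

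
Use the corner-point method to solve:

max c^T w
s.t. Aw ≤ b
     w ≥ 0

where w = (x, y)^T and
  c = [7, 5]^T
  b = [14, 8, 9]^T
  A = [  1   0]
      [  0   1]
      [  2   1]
Each vertex is the intersection of two constraint boundaries that also satisfies all remaining constraints:
  x = 0 and y = 0 → (0, 0)
  2x + y = 9 and y = 0 → (4.5, 0)
  y = 8 and 2x + y = 9 → (0.5, 8)
  y = 8 and x = 0 → (0, 8)

Evaluating z = 7x + 5y at each vertex:
  (0, 0): z = 0
  (4.5, 0): z = 31.5
  (0.5, 8): z = 43.5
  (0, 8): z = 40

The maximum is at (0.5, 8) with z = 43.5.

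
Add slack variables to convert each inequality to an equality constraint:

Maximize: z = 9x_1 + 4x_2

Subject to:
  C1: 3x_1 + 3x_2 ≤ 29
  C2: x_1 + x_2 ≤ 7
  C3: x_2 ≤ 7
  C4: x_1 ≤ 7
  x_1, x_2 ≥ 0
max z = 9x_1 + 4x_2

s.t.
  3x_1 + 3x_2 + s1 = 29
  x_1 + x_2 + s2 = 7
  x_2 + s3 = 7
  x_1 + s4 = 7
  x_1, x_2, s1, s2, s3, s4 ≥ 0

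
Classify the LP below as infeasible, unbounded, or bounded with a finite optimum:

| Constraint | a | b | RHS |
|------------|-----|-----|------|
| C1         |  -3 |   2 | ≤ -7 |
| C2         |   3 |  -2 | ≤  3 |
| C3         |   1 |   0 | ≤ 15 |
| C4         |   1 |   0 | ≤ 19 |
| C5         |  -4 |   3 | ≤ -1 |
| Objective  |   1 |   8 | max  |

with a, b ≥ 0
C2 requires 3a - 2b ≤ 3, while C1 (-3a + 2b ≤ -7) is equivalent to 3a - 2b ≥ 7. Together they would need 7 ≤ 3a - 2b ≤ 3, which is impossible since 7 > 3. No point satisfies all constraints.

Infeasible: no point satisfies all constraints simultaneously.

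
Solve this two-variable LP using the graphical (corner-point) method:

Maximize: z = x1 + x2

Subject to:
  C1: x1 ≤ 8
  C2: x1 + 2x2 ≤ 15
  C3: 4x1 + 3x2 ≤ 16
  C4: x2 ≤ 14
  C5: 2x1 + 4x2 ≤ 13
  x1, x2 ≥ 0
Each vertex is the intersection of two constraint boundaries that also satisfies all remaining constraints:
  x1 = 0 and x2 = 0 → (0, 0)
  4x1 + 3x2 = 16 and x2 = 0 → (4, 0)
  4x1 + 3x2 = 16 and 2x1 + 4x2 = 13 → (2.5, 2)
  2x1 + 4x2 = 13 and x1 = 0 → (0, 3.25)

Evaluating z = x1 + x2 at each vertex:
  (0, 0): z = 0
  (4, 0): z = 4
  (2.5, 2): z = 4.5
  (0, 3.25): z = 3.25

The maximum is at (2.5, 2) with z = 4.5.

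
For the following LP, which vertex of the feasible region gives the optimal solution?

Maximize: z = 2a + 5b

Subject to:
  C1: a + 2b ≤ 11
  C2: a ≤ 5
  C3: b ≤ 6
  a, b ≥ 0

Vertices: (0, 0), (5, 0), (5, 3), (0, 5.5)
Evaluating z = 2a + 5b at each vertex:
  (0, 0): z = 0
  (5, 0): z = 10
  (5, 3): z = 25
  (0, 5.5): z = 27.5

The largest value is z = 27.5, attained at (0, 5.5).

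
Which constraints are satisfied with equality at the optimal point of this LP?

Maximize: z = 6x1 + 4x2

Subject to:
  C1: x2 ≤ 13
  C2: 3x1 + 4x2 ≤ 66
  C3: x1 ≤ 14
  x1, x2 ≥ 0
Optimal: x1 = 14, x2 = 6
Slack at optimum:
  C1: slack = 7
  C2: slack = 0 (binding)
  C3: slack = 0 (binding)
  x1 ≥ 0: x1 = 14
  x2 ≥ 0: x2 = 6
Binding constraints: C2, C3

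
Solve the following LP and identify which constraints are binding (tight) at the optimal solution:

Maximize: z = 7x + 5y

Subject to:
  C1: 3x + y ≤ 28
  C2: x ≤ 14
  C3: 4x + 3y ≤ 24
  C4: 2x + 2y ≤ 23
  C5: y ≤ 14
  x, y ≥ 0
Optimal: x = 6, y = 0
Slack at optimum:
  C1: slack = 10
  C2: slack = 8
  C3: slack = 0 (binding)
  C4: slack = 11
  C5: slack = 14
  x ≥ 0: x = 6
  y ≥ 0: y = 0 (binding)
Binding constraints: C3, y ≥ 0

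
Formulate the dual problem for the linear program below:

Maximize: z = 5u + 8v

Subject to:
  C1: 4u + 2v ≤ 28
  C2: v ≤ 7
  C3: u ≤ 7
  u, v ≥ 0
Minimize: z = 28y1 + 7y2 + 7y3

Subject to:
  C1: -4y1 - y3 ≤ -5
  C2: -2y1 - y2 ≤ -8
  y1, y2, y3 ≥ 0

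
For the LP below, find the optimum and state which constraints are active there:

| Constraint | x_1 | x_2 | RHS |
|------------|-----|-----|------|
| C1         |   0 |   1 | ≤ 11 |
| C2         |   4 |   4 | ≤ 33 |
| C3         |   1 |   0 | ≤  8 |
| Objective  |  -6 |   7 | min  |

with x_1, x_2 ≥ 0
Optimal: x_1 = 8, x_2 = 0
Slack at optimum:
  C1: slack = 11
  C2: slack = 1
  C3: slack = 0 (binding)
  x_1 ≥ 0: x_1 = 8
  x_2 ≥ 0: x_2 = 0 (binding)
Binding constraints: C3, x_2 ≥ 0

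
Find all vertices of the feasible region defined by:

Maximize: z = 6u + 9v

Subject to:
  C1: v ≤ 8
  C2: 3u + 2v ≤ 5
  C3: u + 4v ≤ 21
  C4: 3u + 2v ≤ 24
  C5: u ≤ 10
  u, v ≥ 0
Each vertex is the intersection of two constraint boundaries that also satisfies all remaining constraints:
  u = 0 and v = 0 → (0, 0)
  3u + 2v = 5 and v = 0 → (1.667, 0)
  3u + 2v = 5 and u = 0 → (0, 2.5)

Vertices: (0, 0), (1.667, 0), (0, 2.5)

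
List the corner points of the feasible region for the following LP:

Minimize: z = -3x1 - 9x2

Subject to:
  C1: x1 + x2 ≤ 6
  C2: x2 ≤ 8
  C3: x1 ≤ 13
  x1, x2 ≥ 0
Each vertex is the intersection of two constraint boundaries that also satisfies all remaining constraints:
  x1 = 0 and x2 = 0 → (0, 0)
  x1 + x2 = 6 and x2 = 0 → (6, 0)
  x1 + x2 = 6 and x1 = 0 → (0, 6)

Vertices: (0, 0), (6, 0), (0, 6)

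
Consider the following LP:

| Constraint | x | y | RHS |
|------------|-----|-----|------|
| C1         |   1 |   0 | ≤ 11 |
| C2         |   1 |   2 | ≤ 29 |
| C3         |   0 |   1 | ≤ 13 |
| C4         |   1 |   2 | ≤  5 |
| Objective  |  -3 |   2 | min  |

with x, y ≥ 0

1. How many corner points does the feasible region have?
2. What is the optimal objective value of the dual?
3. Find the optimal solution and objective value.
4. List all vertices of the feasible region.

1. 3
2. -15 (by strong duality, equal to the primal optimum)
3. x = 5, y = 0, z = -15
4. (0, 0), (5, 0), (0, 2.5)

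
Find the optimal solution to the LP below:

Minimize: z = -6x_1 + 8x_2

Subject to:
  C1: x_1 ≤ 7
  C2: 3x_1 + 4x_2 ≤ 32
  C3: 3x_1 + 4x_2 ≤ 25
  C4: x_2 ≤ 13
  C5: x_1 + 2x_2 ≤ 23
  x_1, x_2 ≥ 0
Each vertex is the intersection of two constraint boundaries that also satisfies all remaining constraints:
  x_1 = 0 and x_2 = 0 → (0, 0)
  x_1 = 7 and x_2 = 0 → (7, 0)
  x_1 = 7 and 3x_1 + 4x_2 = 25 → (7, 1)
  3x_1 + 4x_2 = 25 and x_1 = 0 → (0, 6.25)

Evaluating z = -6x_1 + 8x_2 at each vertex:
  (0, 0): z = 0
  (7, 0): z = -42
  (7, 1): z = -34
  (0, 6.25): z = 50

The minimum is at (7, 0) with z = -42.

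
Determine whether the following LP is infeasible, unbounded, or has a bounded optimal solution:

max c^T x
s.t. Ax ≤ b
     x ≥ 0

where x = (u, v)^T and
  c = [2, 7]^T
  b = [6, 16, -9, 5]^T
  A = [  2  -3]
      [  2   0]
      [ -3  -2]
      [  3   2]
One constraint requires 3u + 2v ≤ 5, while the constraint -3u - 2v ≤ -9 is equivalent to 3u + 2v ≥ 9. Together they would need 9 ≤ 3u + 2v ≤ 5, which is impossible since 9 > 5. No point satisfies all constraints.

Infeasible — the constraint set is empty.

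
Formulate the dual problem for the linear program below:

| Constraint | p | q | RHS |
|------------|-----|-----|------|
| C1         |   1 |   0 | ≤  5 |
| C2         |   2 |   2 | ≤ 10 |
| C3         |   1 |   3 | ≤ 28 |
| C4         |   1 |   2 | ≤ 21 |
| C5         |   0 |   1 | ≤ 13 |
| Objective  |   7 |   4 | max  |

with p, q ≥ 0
Minimize: z = 5y1 + 10y2 + 28y3 + 21y4 + 13y5

Subject to:
  C1: -y1 - 2y2 - y3 - y4 ≤ -7
  C2: -2y2 - 3y3 - 2y4 - y5 ≤ -4
  y1, y2, y3, y4, y5 ≥ 0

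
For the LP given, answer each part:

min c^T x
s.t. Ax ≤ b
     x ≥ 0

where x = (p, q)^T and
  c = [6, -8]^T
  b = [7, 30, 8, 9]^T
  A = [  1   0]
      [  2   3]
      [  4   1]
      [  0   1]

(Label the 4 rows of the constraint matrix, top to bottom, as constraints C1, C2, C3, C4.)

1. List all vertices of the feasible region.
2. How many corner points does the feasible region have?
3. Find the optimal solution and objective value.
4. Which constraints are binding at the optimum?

1. (0, 0), (2, 0), (0, 8)
2. 3
3. p = 0, q = 8, z = -64
4. C3, p ≥ 0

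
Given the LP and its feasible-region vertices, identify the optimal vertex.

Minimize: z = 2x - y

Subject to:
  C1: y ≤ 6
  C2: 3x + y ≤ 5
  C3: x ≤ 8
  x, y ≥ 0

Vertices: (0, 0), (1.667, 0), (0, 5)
Evaluating z = 2x - y at each vertex:
  (0, 0): z = 0
  (1.667, 0): z = 3.333
  (0, 5): z = -5

The smallest value is z = -5, attained at (0, 5).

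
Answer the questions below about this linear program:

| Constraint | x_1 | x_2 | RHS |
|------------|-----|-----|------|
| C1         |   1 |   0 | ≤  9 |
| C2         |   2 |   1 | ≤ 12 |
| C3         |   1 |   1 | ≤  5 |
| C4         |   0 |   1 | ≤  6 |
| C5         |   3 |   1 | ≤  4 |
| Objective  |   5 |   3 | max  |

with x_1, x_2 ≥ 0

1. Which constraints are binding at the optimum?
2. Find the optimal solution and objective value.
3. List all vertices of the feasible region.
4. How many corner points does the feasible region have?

1. C5, x_1 ≥ 0
2. x_1 = 0, x_2 = 4, z = 12
3. (0, 0), (1.333, 0), (0, 4)
4. 3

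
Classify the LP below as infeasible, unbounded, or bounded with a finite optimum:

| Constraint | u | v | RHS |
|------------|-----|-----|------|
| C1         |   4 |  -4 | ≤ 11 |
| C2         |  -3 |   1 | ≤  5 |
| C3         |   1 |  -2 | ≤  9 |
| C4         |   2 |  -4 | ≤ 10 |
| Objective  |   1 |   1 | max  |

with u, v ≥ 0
Feasible point: (0, 0) satisfies every constraint, so the LP is feasible.
Direction d = (1, 1): for each constraint row a, a·d ≤ 0 —
  (4)(1) + (-4)(1) = 0 ≤ 0
  (-3)(1) + (1)(1) = -2 ≤ 0
  (1)(1) + (-2)(1) = -1 ≤ 0
  (2)(1) + (-4)(1) = -2 ≤ 0
and d ≥ 0, so (0, 0) + t·d stays feasible for every t ≥ 0. Along this ray z = u + v changes by 2 per unit t, so z → +∞.

Unbounded — the objective can increase without bound over the feasible region.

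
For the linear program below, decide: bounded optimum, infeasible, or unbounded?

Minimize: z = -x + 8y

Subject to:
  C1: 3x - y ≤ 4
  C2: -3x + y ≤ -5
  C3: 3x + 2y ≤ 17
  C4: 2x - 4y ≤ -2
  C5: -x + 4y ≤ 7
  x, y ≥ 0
C1 requires 3x - y ≤ 4, while C2 (-3x + y ≤ -5) is equivalent to 3x - y ≥ 5. Together they would need 5 ≤ 3x - y ≤ 4, which is impossible since 5 > 4. No point satisfies all constraints.

Infeasible — the constraint set is empty.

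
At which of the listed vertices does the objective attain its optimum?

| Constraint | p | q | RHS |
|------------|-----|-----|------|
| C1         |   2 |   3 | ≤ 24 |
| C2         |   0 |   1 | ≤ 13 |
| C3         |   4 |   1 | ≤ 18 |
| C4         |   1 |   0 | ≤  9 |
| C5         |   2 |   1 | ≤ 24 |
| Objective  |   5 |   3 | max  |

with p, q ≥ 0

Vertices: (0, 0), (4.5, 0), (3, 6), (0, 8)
(3, 6) with z = 33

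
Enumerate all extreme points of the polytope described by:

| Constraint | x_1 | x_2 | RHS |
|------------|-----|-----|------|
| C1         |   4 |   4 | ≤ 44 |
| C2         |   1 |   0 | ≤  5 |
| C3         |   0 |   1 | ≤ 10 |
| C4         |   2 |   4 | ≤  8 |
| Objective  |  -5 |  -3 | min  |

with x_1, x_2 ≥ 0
Each vertex is the intersection of two constraint boundaries that also satisfies all remaining constraints:
  x_1 = 0 and x_2 = 0 → (0, 0)
  2x_1 + 4x_2 = 8 and x_2 = 0 → (4, 0)
  2x_1 + 4x_2 = 8 and x_1 = 0 → (0, 2)

Vertices: (0, 0), (4, 0), (0, 2)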